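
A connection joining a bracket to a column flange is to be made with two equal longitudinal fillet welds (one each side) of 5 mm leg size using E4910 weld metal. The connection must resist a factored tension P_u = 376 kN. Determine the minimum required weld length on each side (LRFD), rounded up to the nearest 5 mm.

E49XX → F_EXX = 490 MPa.
Throat t_e = 0.707 × 5 = 3.535 mm.
φr_n = 0.75 × 0.6 × 490 × 3.535 × 10⁻³ = 0.7795 kN/mm.
L_req = P_u / φr_n = 376 / 0.7795 = 482.4 mm total.
Per side: 482.4 / 2 = 241.2 mm.
Round up → use L = 245 mm on each side.

L = 245 mm on each side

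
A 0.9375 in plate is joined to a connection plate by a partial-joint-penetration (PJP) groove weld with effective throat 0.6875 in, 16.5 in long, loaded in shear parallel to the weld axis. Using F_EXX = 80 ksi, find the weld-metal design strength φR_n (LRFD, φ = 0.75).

Effective throat (given) t_e = 0.6875 in.
A_we = 0.6875 × 16.5 = 11.34 in².
F_nw = 0.6 F_EXX = 48 ksi.
φR_n = 0.75 × 48 × 11.34 = 408.4 kip.

φR_n ≈ 408 kip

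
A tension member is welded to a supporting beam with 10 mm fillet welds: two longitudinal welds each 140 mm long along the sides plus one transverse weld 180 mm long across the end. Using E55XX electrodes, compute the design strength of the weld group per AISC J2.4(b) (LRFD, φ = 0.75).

E55XX → F_EXX = 550 MPa.
t_e = 0.707 × 10 = 7.07 mm.
R_nwl = 0.6 × 550 × 7.07 × 280 × 10⁻³ = 653.3 kN (longitudinal, 2 welds).
R_nwt = 0.6 × 550 × 7.07 × 180 × 10⁻³ = 420 kN (transverse, base value).
(i) R_nwl + R_nwt = 1073 kN; (ii) 0.85 R_nwl + 1.5 R_nwt = 1185 kN.
R_n = max = 1185 kN [governs: (ii)]; φR_n = 888.9 kN.

φR_n ≈ 889 kN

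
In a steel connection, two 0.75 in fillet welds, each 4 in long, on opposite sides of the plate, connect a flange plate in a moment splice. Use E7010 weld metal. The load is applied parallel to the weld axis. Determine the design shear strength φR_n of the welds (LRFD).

φR_n ≈ 134 kip

E70XX → F_EXX = 70 ksi.
Effective throat t_e = 0.707 × 0.75 = 0.5302 in.
Total length L = 8 in; A_we = 0.5302 × 8 = 4.242 in².
F_nw = 0.6 F_EXX = 0.6 × 70 = 42 ksi.
φR_n = 0.75 × 42 × 4.242 = 133.6 kip.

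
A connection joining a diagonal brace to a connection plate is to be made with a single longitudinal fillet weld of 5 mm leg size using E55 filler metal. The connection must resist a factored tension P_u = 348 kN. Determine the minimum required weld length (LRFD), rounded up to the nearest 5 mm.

E55XX → F_EXX = 550 MPa.
Throat t_e = 0.707 × 5 = 3.535 mm.
φr_n = 0.75 × 0.6 × 550 × 3.535 × 10⁻³ = 0.8749 kN/mm.
L_req = P_u / φr_n = 348 / 0.8749 = 397.8 mm total.
Round up → use L = 400 mm.

L = 400 mm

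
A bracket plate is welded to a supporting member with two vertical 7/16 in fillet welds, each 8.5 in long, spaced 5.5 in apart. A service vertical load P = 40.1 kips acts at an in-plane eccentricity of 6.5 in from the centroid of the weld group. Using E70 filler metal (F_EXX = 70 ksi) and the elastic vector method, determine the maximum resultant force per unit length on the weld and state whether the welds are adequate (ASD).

Total weld length L_w = 17 in. Treat welds as unit-width lines.
Polar moment about centroid: J = 2[d³/12 + d(b/2)²] = 2[8.5³/12 + 8.5×2.75²] = 230.9 in³.
Direct shear f_v = P/L_w = 40.1 / 17 = 2.359 kip/in (vertical).
Torsion M = P·e = 40.1 × 6.5 = 260.65 kip·in.
Critical point at (x, y) = (2.75, 4.25) from centroid. f_tx = M·y/J = 4.797 kip/in; f_ty = M·x/J = 3.104 kip/in.
Resultant f_max = √[f_tx² + (f_v + f_ty)²] = √[4.797² + (2.359 + 3.104)²] = 7.27 kip/in.
Capacity per unit length: r_n/Ω = (1/2.0) × 0.6 × 70 × (0.707 × 0.4375) = 6.496 kip/in.
7.27 > 6.496 → NOT adequate.

f_max ≈ 7.27 kip/in; NOT adequate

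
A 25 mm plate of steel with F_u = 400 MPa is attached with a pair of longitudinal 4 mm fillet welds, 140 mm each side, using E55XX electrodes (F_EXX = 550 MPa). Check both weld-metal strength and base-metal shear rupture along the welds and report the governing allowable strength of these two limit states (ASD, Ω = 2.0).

t_e = 0.707 × 4 = 2.828 mm; L = 280 mm.
Weld metal: R_n/Ω = (1/2.0) × 0.6 × 550 × 2.828 × 280 × 10⁻³ = 130.7 kN.
Base metal (shear rupture): R_n/Ω = (1/2.0) × 0.6 × 400 × 25 × 280 × 10⁻³ = 840 kN.
Governing: weld metal.

R_n/Ω ≈ 131 kN (weld metal governs)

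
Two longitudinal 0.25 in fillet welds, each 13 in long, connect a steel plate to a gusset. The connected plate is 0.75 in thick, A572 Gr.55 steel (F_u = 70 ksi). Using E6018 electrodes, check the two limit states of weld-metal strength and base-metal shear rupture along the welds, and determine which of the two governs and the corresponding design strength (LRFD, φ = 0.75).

E60XX → F_EXX = 60 ksi.
t_e = 0.707 × 0.25 = 0.1767 in; L = 26 in.
Weld metal: φR_n = 0.75 × 0.6 × 60 × 0.1767 × 26 = 124.1 kips.
Base metal (shear rupture): φR_n = 0.75 × 0.6 × 70 × 0.75 × 26 = 614.2 kips.
Governing: weld metal.

φR_n ≈ 124 kips (weld metal governs)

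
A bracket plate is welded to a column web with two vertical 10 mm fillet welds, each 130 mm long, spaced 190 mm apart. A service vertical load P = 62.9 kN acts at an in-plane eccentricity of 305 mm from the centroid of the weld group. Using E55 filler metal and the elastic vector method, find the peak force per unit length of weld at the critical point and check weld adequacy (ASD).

E55XX → F_EXX = 550 MPa.
Total weld length L_w = 260 mm. Treat welds as unit-width lines.
Polar moment about centroid: J = 2[d³/12 + d(b/2)²] = 2[130³/12 + 130×95²] = 2713000 mm³.
Direct shear f_v = P/L_w = 62.9×10³ / 260 = 241.9 N/mm (vertical).
Torsion M = P·e = 62.9×10³ × 305 = 19184000 N·mm.
Critical point at (x, y) = (95, 65) from centroid. f_tx = M·y/J = 459.7 N/mm; f_ty = M·x/J = 671.9 N/mm.
Resultant f_max = √[f_tx² + (f_v + f_ty)²] = √[459.7² + (241.9 + 671.9)²] = 1023 N/mm.
Capacity per unit length: r_n/Ω = (1/2.0) × 0.6 × 550 × (0.707 × 10) = 1167 N/mm.
1023 ≤ 1167 → adequate.

f_max ≈ 1020 N/mm; adequate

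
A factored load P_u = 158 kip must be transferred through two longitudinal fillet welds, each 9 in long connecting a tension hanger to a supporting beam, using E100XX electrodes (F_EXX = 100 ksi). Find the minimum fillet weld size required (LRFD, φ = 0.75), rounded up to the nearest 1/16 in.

Total weld length L = 18 in.
Required throat t_e = P_u / (φ × 0.6 F_EXX × L) = 158 / (0.75 × 0.6 × 100 × 18) = 0.1951 in.
Required leg w = t_e / 0.707 = 0.2759 in → use 5/16 in.

w = 5/16 in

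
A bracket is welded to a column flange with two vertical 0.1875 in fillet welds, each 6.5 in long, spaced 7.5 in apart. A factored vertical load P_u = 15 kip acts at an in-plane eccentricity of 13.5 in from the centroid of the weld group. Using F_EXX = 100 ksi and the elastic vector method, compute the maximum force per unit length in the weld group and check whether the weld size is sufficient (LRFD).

Total weld length L_w = 13 in. Treat welds as unit-width lines.
Polar moment about centroid: J = 2[d³/12 + d(b/2)²] = 2[6.5³/12 + 6.5×3.75²] = 228.6 in³.
Direct shear f_v = P/L_w = 15 / 13 = 1.154 kip/in (vertical).
Torsion M = P·e = 15 × 13.5 = 202.5 kip·in.
Critical point at (x, y) = (3.75, 3.25) from centroid. f_tx = M·y/J = 2.879 kip/in; f_ty = M·x/J = 3.322 kip/in.
Resultant f_max = √[f_tx² + (f_v + f_ty)²] = √[2.879² + (1.154 + 3.322)²] = 5.322 kip/in.
Capacity per unit length: φr_n = 0.75 × 0.6 × 100 × (0.707 × 0.1875) = 5.965 kip/in.
5.322 ≤ 5.965 → adequate.

f_max ≈ 5.32 kip/in; adequate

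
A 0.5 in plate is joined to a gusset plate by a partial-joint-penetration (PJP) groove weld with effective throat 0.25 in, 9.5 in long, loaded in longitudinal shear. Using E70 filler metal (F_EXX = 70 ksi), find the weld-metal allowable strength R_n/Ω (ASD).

R_n/Ω ≈ 49.9 kip

Effective throat (given) t_e = 0.25 in.
A_we = 0.25 × 9.5 = 2.375 in².
F_nw = 0.6 F_EXX = 42 ksi.
R_n/Ω = (42 × 2.375) / 2.0 = 49.88 kip.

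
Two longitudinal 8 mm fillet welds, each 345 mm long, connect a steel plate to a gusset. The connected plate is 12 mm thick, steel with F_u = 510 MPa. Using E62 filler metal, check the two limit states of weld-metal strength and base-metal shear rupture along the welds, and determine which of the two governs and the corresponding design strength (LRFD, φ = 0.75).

E62XX → F_EXX = 620 MPa.
t_e = 0.707 × 8 = 5.656 mm; L = 690 mm.
Weld metal: φR_n = 0.75 × 0.6 × 620 × 5.656 × 690 × 10⁻³ = 1089 kN.
Base metal (shear rupture): φR_n = 0.75 × 0.6 × 510 × 12 × 690 × 10⁻³ = 1900 kN.
Governing: weld metal.

φR_n ≈ 1090 kN (weld metal governs)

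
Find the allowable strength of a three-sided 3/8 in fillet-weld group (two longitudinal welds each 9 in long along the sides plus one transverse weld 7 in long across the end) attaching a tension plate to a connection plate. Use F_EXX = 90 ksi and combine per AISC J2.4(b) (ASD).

t_e = 0.707 × 0.375 = 0.2651 in.
R_nwl = 0.6 × 90 × 0.2651 × 18 = 257.7 kip (longitudinal, 2 welds).
R_nwt = 0.6 × 90 × 0.2651 × 7 = 100.2 kip (transverse, base value).
(i) R_nwl + R_nwt = 357.9 kip; (ii) 0.85 R_nwl + 1.5 R_nwt = 369.4 kip.
R_n = max = 369.4 kip [governs: (ii)]; R_n/Ω = 184.7 kip.

R_n/Ω ≈ 185 kip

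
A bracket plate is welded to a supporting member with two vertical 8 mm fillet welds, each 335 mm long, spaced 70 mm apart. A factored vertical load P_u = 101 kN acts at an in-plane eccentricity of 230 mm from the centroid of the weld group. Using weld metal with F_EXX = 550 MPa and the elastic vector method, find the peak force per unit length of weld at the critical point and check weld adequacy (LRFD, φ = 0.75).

Total weld length L_w = 670 mm. Treat welds as unit-width lines.
Polar moment about centroid: J = 2[d³/12 + d(b/2)²] = 2[335³/12 + 335×35²] = 7087000 mm³.
Direct shear f_v = P/L_w = 101×10³ / 670 = 150.7 N/mm (vertical).
Torsion M = P·e = 101×10³ × 230 = 23230000 N·mm.
Critical point at (x, y) = (35, 167.5) from centroid. f_tx = M·y/J = 549.1 N/mm; f_ty = M·x/J = 114.7 N/mm.
Resultant f_max = √[f_tx² + (f_v + f_ty)²] = √[549.1² + (150.7 + 114.7)²] = 609.9 N/mm.
Capacity per unit length: φr_n = 0.75 × 0.6 × 550 × (0.707 × 8) = 1400 N/mm.
609.9 ≤ 1400 → adequate.

f_max ≈ 610 N/mm; adequate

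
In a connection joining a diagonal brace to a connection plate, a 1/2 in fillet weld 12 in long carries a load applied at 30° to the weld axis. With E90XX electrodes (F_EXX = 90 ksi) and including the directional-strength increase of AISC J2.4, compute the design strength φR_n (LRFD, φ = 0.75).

t_e = 0.707 × 0.5 = 0.3535 in; A_we = 0.3535 × 12 = 4.242 in².
Directional factor: 1.0 + 0.5 sin^1.5(30°) = 1.177.
F_nw = 0.6 × 90 × 1.177 = 63.55 ksi.
φR_n = 0.75 × 63.55 × 4.242 = 202.2 kip.

φR_n ≈ 202 kip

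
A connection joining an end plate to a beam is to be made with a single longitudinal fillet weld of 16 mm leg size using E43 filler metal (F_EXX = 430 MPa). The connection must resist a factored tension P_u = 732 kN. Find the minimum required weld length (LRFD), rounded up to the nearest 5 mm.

L = 335 mm

Throat t_e = 0.707 × 16 = 11.31 mm.
φr_n = 0.75 × 0.6 × 430 × 11.31 × 10⁻³ = 2.189 kN/mm.
L_req = P_u / φr_n = 732 / 2.189 = 334.4 mm total.
Round up → use L = 335 mm.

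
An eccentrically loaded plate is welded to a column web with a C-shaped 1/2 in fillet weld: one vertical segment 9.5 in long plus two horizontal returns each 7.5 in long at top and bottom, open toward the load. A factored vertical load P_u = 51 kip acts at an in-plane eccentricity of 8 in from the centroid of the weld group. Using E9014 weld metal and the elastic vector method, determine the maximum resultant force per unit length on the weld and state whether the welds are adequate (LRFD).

f_max ≈ 6.8 kip/in; adequate

E90XX → F_EXX = 90 ksi.
Total weld length L_w = 24.5 in. Treat welds as unit-width lines.
Centroid: x̄ = 2×7.5×3.75 / 24.5 = 2.296 in from the vertical weld.
Polar moment about centroid: J = I_x + I_y = [9.5³/12 + 2×7.5×4.75²] + [9.5×2.296² + 2(7.5³/12 + 7.5×1.454²)] = 562 in³.
Direct shear f_v = P/L_w = 51 / 24.5 = 2.082 kip/in (vertical).
Torsion M = P·e = 51 × 8 = 408 kip·in.
Critical point at (x, y) = (5.204, 4.75) from centroid. f_tx = M·y/J = 3.448 kip/in; f_ty = M·x/J = 3.778 kip/in.
Resultant f_max = √[f_tx² + (f_v + f_ty)²] = √[3.448² + (2.082 + 3.778)²] = 6.799 kip/in.
Capacity per unit length: φr_n = 0.75 × 0.6 × 90 × (0.707 × 0.5) = 14.32 kip/in.
6.799 ≤ 14.32 → adequate.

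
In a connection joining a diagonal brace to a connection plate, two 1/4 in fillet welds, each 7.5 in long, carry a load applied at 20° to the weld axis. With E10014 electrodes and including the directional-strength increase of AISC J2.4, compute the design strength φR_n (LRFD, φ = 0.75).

φR_n ≈ 131 kip

E100XX → F_EXX = 100 ksi.
t_e = 0.707 × 0.25 = 0.1767 in; A_we = 0.1767 × 15 = 2.651 in².
Directional factor: 1.0 + 0.5 sin^1.5(20°) = 1.1.
F_nw = 0.6 × 100 × 1.1 = 66 ksi.
φR_n = 0.75 × 66 × 2.651 = 131.2 kip.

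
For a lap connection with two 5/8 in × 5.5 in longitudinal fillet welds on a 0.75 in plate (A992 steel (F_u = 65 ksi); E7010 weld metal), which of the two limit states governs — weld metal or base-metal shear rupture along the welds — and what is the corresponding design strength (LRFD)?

E70XX → F_EXX = 70 ksi.
t_e = 0.707 × 0.625 = 0.4419 in; L = 11 in.
Weld metal: φR_n = 0.75 × 0.6 × 70 × 0.4419 × 11 = 153.1 kips.
Base metal (shear rupture): φR_n = 0.75 × 0.6 × 65 × 0.75 × 11 = 241.3 kips.
Governing: weld metal.

φR_n ≈ 153 kips (weld metal governs)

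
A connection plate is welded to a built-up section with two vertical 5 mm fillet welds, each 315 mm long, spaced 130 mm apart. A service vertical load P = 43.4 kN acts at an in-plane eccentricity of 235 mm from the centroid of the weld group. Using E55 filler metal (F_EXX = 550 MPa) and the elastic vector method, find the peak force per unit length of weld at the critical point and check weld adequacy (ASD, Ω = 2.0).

f_max ≈ 255 N/mm; adequate

Total weld length L_w = 630 mm. Treat welds as unit-width lines.
Polar moment about centroid: J = 2[d³/12 + d(b/2)²] = 2[315³/12 + 315×65²] = 7871000 mm³.
Direct shear f_v = P/L_w = 43.4×10³ / 630 = 68.89 N/mm (vertical).
Torsion M = P·e = 43.4×10³ × 235 = 10199000 N·mm.
Critical point at (x, y) = (65, 157.5) from centroid. f_tx = M·y/J = 204.1 N/mm; f_ty = M·x/J = 84.22 N/mm.
Resultant f_max = √[f_tx² + (f_v + f_ty)²] = √[204.1² + (68.89 + 84.22)²] = 255.1 N/mm.
Capacity per unit length: r_n/Ω = (1/2.0) × 0.6 × 550 × (0.707 × 5) = 583.3 N/mm.
255.1 ≤ 583.3 → adequate.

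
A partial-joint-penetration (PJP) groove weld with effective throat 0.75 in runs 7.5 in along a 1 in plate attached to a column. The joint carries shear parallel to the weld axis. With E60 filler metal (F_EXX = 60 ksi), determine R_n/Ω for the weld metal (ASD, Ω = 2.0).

R_n/Ω ≈ 101 kip

Effective throat (given) t_e = 0.75 in.
A_we = 0.75 × 7.5 = 5.625 in².
F_nw = 0.6 F_EXX = 36 ksi.
R_n/Ω = (36 × 5.625) / 2.0 = 101.2 kip.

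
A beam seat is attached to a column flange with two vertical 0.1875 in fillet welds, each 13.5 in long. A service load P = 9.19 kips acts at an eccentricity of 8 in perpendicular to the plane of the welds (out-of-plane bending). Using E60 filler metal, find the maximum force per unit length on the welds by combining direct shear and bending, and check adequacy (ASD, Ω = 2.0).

f_max ≈ 1.26 kip/in; adequate

E60XX → F_EXX = 60 ksi.
L_w = 2 × 13.5 = 27 in; section modulus (unit throat) S = 2 × L²/6 = 60.75 in².
Direct shear f_v = P/L_w = 9.19/27 = 0.3404 kip/in.
Moment M = P × e = 9.19 × 8 = 73.52 kip·in; bending f_b = M/S = 1.21 kip/in.
f_max = √(f_v² + f_b²) = √(0.3404² + 1.21²) = 1.257 kip/in.
r_n/Ω = (1/2.0) × 0.6 × 60 × (0.707 × 0.1875) = 2.386 kip/in → adequate.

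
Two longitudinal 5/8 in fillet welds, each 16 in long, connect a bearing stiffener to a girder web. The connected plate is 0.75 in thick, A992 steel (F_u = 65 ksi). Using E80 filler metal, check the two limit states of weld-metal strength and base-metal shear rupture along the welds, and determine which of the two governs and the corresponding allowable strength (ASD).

R_n/Ω ≈ 339 kip (weld metal governs)

E80XX → F_EXX = 80 ksi.
t_e = 0.707 × 0.625 = 0.4419 in; L = 32 in.
Weld metal: R_n/Ω = (1/2.0) × 0.6 × 80 × 0.4419 × 32 = 339.4 kip.
Base metal (shear rupture): R_n/Ω = (1/2.0) × 0.6 × 65 × 0.75 × 32 = 468 kip.
Governing: weld metal.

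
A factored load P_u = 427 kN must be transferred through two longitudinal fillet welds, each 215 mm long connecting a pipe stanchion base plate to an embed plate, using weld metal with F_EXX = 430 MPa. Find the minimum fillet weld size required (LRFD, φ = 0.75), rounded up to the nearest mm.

w = 8 mm

Total weld length L = 430 mm.
Required throat t_e = P_u / (φ × 0.6 F_EXX × L) = 427 / (0.75 × 0.6 × 430 × 430 × 10⁻³) = 5.132 mm.
Required leg w = t_e / 0.707 = 7.259 mm → use 8 mm.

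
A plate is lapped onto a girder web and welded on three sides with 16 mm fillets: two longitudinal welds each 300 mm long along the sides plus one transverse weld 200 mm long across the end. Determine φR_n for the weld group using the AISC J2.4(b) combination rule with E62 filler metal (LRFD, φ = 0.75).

E62XX → F_EXX = 620 MPa.
t_e = 0.707 × 16 = 11.31 mm.
R_nwl = 0.6 × 620 × 11.31 × 600 × 10⁻³ = 2525 kN (longitudinal, 2 welds).
R_nwt = 0.6 × 620 × 11.31 × 200 × 10⁻³ = 841.6 kN (transverse, base value).
(i) R_nwl + R_nwt = 3366 kN; (ii) 0.85 R_nwl + 1.5 R_nwt = 3409 kN.
R_n = max = 3409 kN [governs: (ii)]; φR_n = 2556 kN.

φR_n ≈ 2560 kN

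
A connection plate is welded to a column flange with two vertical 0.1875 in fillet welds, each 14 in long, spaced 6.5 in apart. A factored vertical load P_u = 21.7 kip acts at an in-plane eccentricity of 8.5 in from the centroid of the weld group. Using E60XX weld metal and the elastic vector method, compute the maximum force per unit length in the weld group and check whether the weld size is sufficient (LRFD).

E60XX → F_EXX = 60 ksi.
Total weld length L_w = 28 in. Treat welds as unit-width lines.
Polar moment about centroid: J = 2[d³/12 + d(b/2)²] = 2[14³/12 + 14×3.25²] = 753.1 in³.
Direct shear f_v = P/L_w = 21.7 / 28 = 0.775 kip/in (vertical).
Torsion M = P·e = 21.7 × 8.5 = 184.45 kip·in.
Critical point at (x, y) = (3.25, 7) from centroid. f_tx = M·y/J = 1.714 kip/in; f_ty = M·x/J = 0.796 kip/in.
Resultant f_max = √[f_tx² + (f_v + f_ty)²] = √[1.714² + (0.775 + 0.796)²] = 2.325 kip/in.
Capacity per unit length: φr_n = 0.75 × 0.6 × 60 × (0.707 × 0.1875) = 3.579 kip/in.
2.325 ≤ 3.579 → adequate.

f_max ≈ 2.33 kip/in; adequate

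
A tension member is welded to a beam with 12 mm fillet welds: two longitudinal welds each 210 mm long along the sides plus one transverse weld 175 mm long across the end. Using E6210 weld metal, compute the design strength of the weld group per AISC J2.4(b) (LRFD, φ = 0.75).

E62XX → F_EXX = 620 MPa.
t_e = 0.707 × 12 = 8.484 mm.
R_nwl = 0.6 × 620 × 8.484 × 420 × 10⁻³ = 1326 kN (longitudinal, 2 welds).
R_nwt = 0.6 × 620 × 8.484 × 175 × 10⁻³ = 552.3 kN (transverse, base value).
(i) R_nwl + R_nwt = 1878 kN; (ii) 0.85 R_nwl + 1.5 R_nwt = 1955 kN.
R_n = max = 1955 kN [governs: (ii)]; φR_n = 1466 kN.

φR_n ≈ 1470 kN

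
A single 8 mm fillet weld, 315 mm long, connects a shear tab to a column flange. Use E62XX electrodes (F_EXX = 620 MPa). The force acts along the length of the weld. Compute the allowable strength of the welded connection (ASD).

R_n/Ω ≈ 331 kN

Effective throat t_e = 0.707 × 8 = 5.656 mm.
Total length L = 315 mm; A_we = 5.656 × 315 = 1782 mm².
F_nw = 0.6 F_EXX = 0.6 × 620 = 372 MPa.
R_n = 372 × 1782 × 10⁻³ = 662.8 kN; R_n/Ω = 662.8/2.0 = 331.4 kN.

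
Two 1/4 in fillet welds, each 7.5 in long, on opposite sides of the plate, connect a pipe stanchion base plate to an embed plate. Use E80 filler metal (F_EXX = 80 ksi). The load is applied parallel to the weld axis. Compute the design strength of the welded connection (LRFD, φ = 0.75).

Effective throat t_e = 0.707 × 0.25 = 0.1767 in.
Total length L = 15 in; A_we = 0.1767 × 15 = 2.651 in².
F_nw = 0.6 F_EXX = 0.6 × 80 = 48 ksi.
φR_n = 0.75 × 48 × 2.651 = 95.44 kip.

φR_n ≈ 95.4 kip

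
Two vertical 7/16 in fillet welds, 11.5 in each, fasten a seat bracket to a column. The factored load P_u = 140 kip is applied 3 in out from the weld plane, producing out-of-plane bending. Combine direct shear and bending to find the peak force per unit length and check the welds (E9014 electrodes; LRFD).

E90XX → F_EXX = 90 ksi.
L_w = 2 × 11.5 = 23 in; section modulus (unit throat) S = 2 × L²/6 = 44.08 in².
Direct shear f_v = P/L_w = 140/23 = 6.087 kip/in.
Moment M = P × e = 140 × 3 = 420 kip·in; bending f_b = M/S = 9.527 kip/in.
f_max = √(f_v² + f_b²) = √(6.087² + 9.527²) = 11.31 kip/in.
φr_n = 0.75 × 0.6 × 90 × (0.707 × 0.4375) = 12.53 kip/in → adequate.

f_max ≈ 11.3 kip/in; adequate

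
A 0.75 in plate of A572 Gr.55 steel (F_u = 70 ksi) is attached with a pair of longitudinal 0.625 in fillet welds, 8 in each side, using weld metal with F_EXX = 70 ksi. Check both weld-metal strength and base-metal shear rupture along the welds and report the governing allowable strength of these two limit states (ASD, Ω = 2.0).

R_n/Ω ≈ 148 kip (weld metal governs)

t_e = 0.707 × 0.625 = 0.4419 in; L = 16 in.
Weld metal: R_n/Ω = (1/2.0) × 0.6 × 70 × 0.4419 × 16 = 148.5 kip.
Base metal (shear rupture): R_n/Ω = (1/2.0) × 0.6 × 70 × 0.75 × 16 = 252 kip.
Governing: weld metal.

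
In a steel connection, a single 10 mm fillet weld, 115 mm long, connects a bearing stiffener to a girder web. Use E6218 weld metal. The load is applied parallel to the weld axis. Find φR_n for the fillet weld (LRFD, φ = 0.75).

φR_n ≈ 227 kN

E62XX → F_EXX = 620 MPa.
Effective throat t_e = 0.707 × 10 = 7.07 mm.
Total length L = 115 mm; A_we = 7.07 × 115 = 813 mm².
F_nw = 0.6 F_EXX = 0.6 × 620 = 372 MPa.
φR_n = 0.75 × 372 × 813 × 10⁻³ = 226.8 kN.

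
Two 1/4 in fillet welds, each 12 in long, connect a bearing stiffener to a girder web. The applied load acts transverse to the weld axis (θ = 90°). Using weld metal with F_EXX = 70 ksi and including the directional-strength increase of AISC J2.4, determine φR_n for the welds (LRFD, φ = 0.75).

t_e = 0.707 × 0.25 = 0.1767 in; A_we = 0.1767 × 24 = 4.242 in².
Directional factor: 1.0 + 0.5 sin^1.5(90°) = 1.5.
F_nw = 0.6 × 70 × 1.5 = 63 ksi.
φR_n = 0.75 × 63 × 4.242 = 200.4 kips.

φR_n ≈ 200 kips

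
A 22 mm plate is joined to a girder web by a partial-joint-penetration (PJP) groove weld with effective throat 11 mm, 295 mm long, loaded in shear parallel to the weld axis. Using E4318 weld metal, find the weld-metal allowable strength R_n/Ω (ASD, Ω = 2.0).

E43XX → F_EXX = 430 MPa.
Effective throat (given) t_e = 11 mm.
A_we = 11 × 295 = 3245 mm².
F_nw = 0.6 F_EXX = 258 MPa.
R_n/Ω = (258 × 3245) / 2.0 × 10⁻³ = 418.6 kN.

R_n/Ω ≈ 419 kN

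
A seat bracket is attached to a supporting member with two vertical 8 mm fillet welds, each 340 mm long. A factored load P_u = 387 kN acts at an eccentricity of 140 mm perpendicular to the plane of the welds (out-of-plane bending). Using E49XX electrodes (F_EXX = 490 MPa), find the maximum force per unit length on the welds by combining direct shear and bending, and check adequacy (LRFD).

f_max ≈ 1520 N/mm; NOT adequate

L_w = 2 × 340 = 680 mm; section modulus (unit throat) S = 2 × L²/6 = 38530 mm².
Direct shear f_v = P/L_w = 387×10³/680 = 569.1 N/mm.
Moment M = P × e = 387×10³ × 140 = 54180000 N·mm; bending f_b = M/S = 1406 N/mm.
f_max = √(f_v² + f_b²) = √(569.1² + 1406²) = 1517 N/mm.
φr_n = 0.75 × 0.6 × 490 × (0.707 × 8) = 1247 N/mm → NOT adequate.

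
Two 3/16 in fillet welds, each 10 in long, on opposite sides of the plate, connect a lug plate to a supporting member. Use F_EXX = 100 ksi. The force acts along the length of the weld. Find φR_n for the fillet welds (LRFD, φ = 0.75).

φR_n ≈ 119 kips

Effective throat t_e = 0.707 × 0.1875 = 0.1326 in.
Total length L = 20 in; A_we = 0.1326 × 20 = 2.651 in².
F_nw = 0.6 F_EXX = 0.6 × 100 = 60 ksi.
φR_n = 0.75 × 60 × 2.651 = 119.3 kips.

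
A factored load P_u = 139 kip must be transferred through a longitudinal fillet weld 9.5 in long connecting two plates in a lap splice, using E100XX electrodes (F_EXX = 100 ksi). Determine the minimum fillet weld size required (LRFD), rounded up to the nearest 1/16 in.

w = 1/2 in

Total weld length L = 9.5 in.
Required throat t_e = P_u / (φ × 0.6 F_EXX × L) = 139 / (0.75 × 0.6 × 100 × 9.5) = 0.3251 in.
Required leg w = t_e / 0.707 = 0.4599 in → use 1/2 in.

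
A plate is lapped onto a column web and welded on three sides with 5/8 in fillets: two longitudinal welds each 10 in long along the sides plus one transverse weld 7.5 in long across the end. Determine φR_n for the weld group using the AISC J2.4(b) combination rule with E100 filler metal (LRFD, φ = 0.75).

φR_n ≈ 562 kip

E100XX → F_EXX = 100 ksi.
t_e = 0.707 × 0.625 = 0.4419 in.
R_nwl = 0.6 × 100 × 0.4419 × 20 = 530.2 kip (longitudinal, 2 welds).
R_nwt = 0.6 × 100 × 0.4419 × 7.5 = 198.8 kip (transverse, base value).
(i) R_nwl + R_nwt = 729.1 kip; (ii) 0.85 R_nwl + 1.5 R_nwt = 749 kip.
R_n = max = 749 kip [governs: (ii)]; φR_n = 561.7 kip.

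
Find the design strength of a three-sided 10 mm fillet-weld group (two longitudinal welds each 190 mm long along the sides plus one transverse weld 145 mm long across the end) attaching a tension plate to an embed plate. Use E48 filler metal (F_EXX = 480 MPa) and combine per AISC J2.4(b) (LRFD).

t_e = 0.707 × 10 = 7.07 mm.
R_nwl = 0.6 × 480 × 7.07 × 380 × 10⁻³ = 773.7 kN (longitudinal, 2 welds).
R_nwt = 0.6 × 480 × 7.07 × 145 × 10⁻³ = 295.2 kN (transverse, base value).
(i) R_nwl + R_nwt = 1069 kN; (ii) 0.85 R_nwl + 1.5 R_nwt = 1101 kN.
R_n = max = 1101 kN [governs: (ii)]; φR_n = 825.4 kN.

φR_n ≈ 825 kN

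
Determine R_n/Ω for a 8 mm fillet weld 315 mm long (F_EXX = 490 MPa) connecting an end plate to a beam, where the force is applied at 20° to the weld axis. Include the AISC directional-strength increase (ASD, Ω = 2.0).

R_n/Ω ≈ 288 kN

t_e = 0.707 × 8 = 5.656 mm; A_we = 5.656 × 315 = 1782 mm².
Directional factor: 1.0 + 0.5 sin^1.5(20°) = 1.1.
F_nw = 0.6 × 490 × 1.1 = 323.4 MPa.
R_n/Ω = (323.4 × 1782) / 2.0 × 10⁻³ = 288.1 kN.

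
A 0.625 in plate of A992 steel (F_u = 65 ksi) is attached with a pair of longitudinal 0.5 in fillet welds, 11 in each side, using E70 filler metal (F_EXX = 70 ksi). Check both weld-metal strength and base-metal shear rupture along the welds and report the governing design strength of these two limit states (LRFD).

φR_n ≈ 245 kip (weld metal governs)

t_e = 0.707 × 0.5 = 0.3535 in; L = 22 in.
Weld metal: φR_n = 0.75 × 0.6 × 70 × 0.3535 × 22 = 245 kip.
Base metal (shear rupture): φR_n = 0.75 × 0.6 × 65 × 0.625 × 22 = 402.2 kip.
Governing: weld metal.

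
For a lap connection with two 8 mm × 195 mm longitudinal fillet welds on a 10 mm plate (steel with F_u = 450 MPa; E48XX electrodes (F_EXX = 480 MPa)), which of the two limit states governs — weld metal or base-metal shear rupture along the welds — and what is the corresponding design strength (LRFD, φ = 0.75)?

φR_n ≈ 476 kN (weld metal governs)

t_e = 0.707 × 8 = 5.656 mm; L = 390 mm.
Weld metal: φR_n = 0.75 × 0.6 × 480 × 5.656 × 390 × 10⁻³ = 476.5 kN.
Base metal (shear rupture): φR_n = 0.75 × 0.6 × 450 × 10 × 390 × 10⁻³ = 789.8 kN.
Governing: weld metal.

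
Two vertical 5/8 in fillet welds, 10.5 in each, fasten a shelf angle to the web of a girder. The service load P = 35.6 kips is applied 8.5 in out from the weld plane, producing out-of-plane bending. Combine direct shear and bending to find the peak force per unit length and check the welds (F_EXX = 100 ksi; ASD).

L_w = 2 × 10.5 = 21 in; section modulus (unit throat) S = 2 × L²/6 = 36.75 in².
Direct shear f_v = P/L_w = 35.6/21 = 1.695 kip/in.
Moment M = P × e = 35.6 × 8.5 = 302.6 kip·in; bending f_b = M/S = 8.234 kip/in.
f_max = √(f_v² + f_b²) = √(1.695² + 8.234²) = 8.407 kip/in.
r_n/Ω = (1/2.0) × 0.6 × 100 × (0.707 × 0.625) = 13.26 kip/in → adequate.

f_max ≈ 8.41 kip/in; adequate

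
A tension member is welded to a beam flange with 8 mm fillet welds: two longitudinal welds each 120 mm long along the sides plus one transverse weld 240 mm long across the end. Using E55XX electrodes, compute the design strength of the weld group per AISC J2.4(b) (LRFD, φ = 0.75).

E55XX → F_EXX = 550 MPa.
t_e = 0.707 × 8 = 5.656 mm.
R_nwl = 0.6 × 550 × 5.656 × 240 × 10⁻³ = 448 kN (longitudinal, 2 welds).
R_nwt = 0.6 × 550 × 5.656 × 240 × 10⁻³ = 448 kN (transverse, base value).
(i) R_nwl + R_nwt = 895.9 kN; (ii) 0.85 R_nwl + 1.5 R_nwt = 1053 kN.
R_n = max = 1053 kN [governs: (ii)]; φR_n = 789.5 kN.

φR_n ≈ 790 kN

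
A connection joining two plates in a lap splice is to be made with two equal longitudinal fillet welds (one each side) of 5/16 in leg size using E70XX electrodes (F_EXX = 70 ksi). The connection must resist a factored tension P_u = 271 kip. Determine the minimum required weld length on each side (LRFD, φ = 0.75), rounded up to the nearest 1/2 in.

Throat t_e = 0.707 × 0.3125 = 0.2209 in.
φr_n = 0.75 × 0.6 × 70 × 0.2209 = 6.96 kip/in.
L_req = P_u / φr_n = 271 / 6.96 = 38.94 in total.
Per side: 38.94 / 2 = 19.47 in.
Round up → use L = 19.5 in on each side.

L = 19.5 in on each side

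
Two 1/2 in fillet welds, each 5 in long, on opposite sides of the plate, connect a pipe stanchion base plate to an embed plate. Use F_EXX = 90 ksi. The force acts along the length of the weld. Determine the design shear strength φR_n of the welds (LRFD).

Effective throat t_e = 0.707 × 0.5 = 0.3535 in.
Total length L = 10 in; A_we = 0.3535 × 10 = 3.535 in².
F_nw = 0.6 F_EXX = 0.6 × 90 = 54 ksi.
φR_n = 0.75 × 54 × 3.535 = 143.2 kips.

φR_n ≈ 143 kips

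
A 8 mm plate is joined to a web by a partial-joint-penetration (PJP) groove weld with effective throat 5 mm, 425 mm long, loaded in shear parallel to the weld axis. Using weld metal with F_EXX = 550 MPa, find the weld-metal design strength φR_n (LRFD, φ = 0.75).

Effective throat (given) t_e = 5 mm.
A_we = 5 × 425 = 2125 mm².
F_nw = 0.6 F_EXX = 330 MPa.
φR_n = 0.75 × 330 × 2125 × 10⁻³ = 525.9 kN.

φR_n ≈ 526 kN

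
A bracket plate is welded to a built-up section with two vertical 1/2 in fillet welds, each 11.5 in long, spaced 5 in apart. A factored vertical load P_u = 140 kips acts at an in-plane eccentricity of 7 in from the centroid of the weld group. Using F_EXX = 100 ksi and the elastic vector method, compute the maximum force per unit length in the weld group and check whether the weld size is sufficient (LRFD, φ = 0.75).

f_max ≈ 18.7 kip/in; NOT adequate

Total weld length L_w = 23 in. Treat welds as unit-width lines.
Polar moment about centroid: J = 2[d³/12 + d(b/2)²] = 2[11.5³/12 + 11.5×2.5²] = 397.2 in³.
Direct shear f_v = P/L_w = 140 / 23 = 6.087 kip/in (vertical).
Torsion M = P·e = 140 × 7 = 980 kip·in.
Critical point at (x, y) = (2.5, 5.75) from centroid. f_tx = M·y/J = 14.19 kip/in; f_ty = M·x/J = 6.168 kip/in.
Resultant f_max = √[f_tx² + (f_v + f_ty)²] = √[14.19² + (6.087 + 6.168)²] = 18.75 kip/in.
Capacity per unit length: φr_n = 0.75 × 0.6 × 100 × (0.707 × 0.5) = 15.91 kip/in.
18.75 > 15.91 → NOT adequate.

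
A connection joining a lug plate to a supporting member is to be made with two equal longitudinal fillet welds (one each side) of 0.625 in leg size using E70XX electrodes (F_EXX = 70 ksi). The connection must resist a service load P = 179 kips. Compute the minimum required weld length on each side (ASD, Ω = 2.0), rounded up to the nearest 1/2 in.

Throat t_e = 0.707 × 0.625 = 0.4419 in.
r_n/Ω = (0.6 × 70 × 0.4419) / 2.0 = 9.279 kip/in.
L_req = P / (r_n/Ω) = 179 / 9.279 = 19.29 in total.
Per side: 19.29 / 2 = 9.645 in.
Round up → use L = 10 in on each side.

L = 10 in on each side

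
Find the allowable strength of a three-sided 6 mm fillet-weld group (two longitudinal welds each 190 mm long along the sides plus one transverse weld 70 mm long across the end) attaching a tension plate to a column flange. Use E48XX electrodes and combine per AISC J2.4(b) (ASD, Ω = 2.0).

R_n/Ω ≈ 275 kN

E48XX → F_EXX = 480 MPa.
t_e = 0.707 × 6 = 4.242 mm.
R_nwl = 0.6 × 480 × 4.242 × 380 × 10⁻³ = 464.2 kN (longitudinal, 2 welds).
R_nwt = 0.6 × 480 × 4.242 × 70 × 10⁻³ = 85.52 kN (transverse, base value).
(i) R_nwl + R_nwt = 549.8 kN; (ii) 0.85 R_nwl + 1.5 R_nwt = 522.9 kN.
R_n = max = 549.8 kN [governs: (i)]; R_n/Ω = 274.9 kN.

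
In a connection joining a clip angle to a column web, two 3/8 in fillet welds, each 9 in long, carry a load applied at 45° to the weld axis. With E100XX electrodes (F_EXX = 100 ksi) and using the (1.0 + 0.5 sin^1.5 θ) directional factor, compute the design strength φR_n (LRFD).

φR_n ≈ 279 kip

t_e = 0.707 × 0.375 = 0.2651 in; A_we = 0.2651 × 18 = 4.772 in².
Directional factor: 1.0 + 0.5 sin^1.5(45°) = 1.297.
F_nw = 0.6 × 100 × 1.297 = 77.84 ksi.
φR_n = 0.75 × 77.84 × 4.772 = 278.6 kip.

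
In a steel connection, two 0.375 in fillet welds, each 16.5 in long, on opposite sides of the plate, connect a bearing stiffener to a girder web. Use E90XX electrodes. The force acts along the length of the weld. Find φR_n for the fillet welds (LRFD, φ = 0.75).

E90XX → F_EXX = 90 ksi.
Effective throat t_e = 0.707 × 0.375 = 0.2651 in.
Total length L = 33 in; A_we = 0.2651 × 33 = 8.749 in².
F_nw = 0.6 F_EXX = 0.6 × 90 = 54 ksi.
φR_n = 0.75 × 54 × 8.749 = 354.3 kips.

φR_n ≈ 354 kips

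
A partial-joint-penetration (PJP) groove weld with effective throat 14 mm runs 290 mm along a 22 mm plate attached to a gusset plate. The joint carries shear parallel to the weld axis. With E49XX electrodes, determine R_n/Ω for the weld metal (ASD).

E49XX → F_EXX = 490 MPa.
Effective throat (given) t_e = 14 mm.
A_we = 14 × 290 = 4060 mm².
F_nw = 0.6 F_EXX = 294 MPa.
R_n/Ω = (294 × 4060) / 2.0 × 10⁻³ = 596.8 kN.

R_n/Ω ≈ 597 kN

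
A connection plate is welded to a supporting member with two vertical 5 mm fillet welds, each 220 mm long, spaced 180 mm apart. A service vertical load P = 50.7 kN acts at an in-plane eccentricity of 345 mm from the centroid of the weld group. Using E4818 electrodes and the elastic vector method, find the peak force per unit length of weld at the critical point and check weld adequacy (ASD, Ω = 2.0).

f_max ≈ 546 N/mm; NOT adequate

E48XX → F_EXX = 480 MPa.
Total weld length L_w = 440 mm. Treat welds as unit-width lines.
Polar moment about centroid: J = 2[d³/12 + d(b/2)²] = 2[220³/12 + 220×90²] = 5339000 mm³.
Direct shear f_v = P/L_w = 50.7×10³ / 440 = 115.2 N/mm (vertical).
Torsion M = P·e = 50.7×10³ × 345 = 17492000 N·mm.
Critical point at (x, y) = (90, 110) from centroid. f_tx = M·y/J = 360.4 N/mm; f_ty = M·x/J = 294.9 N/mm.
Resultant f_max = √[f_tx² + (f_v + f_ty)²] = √[360.4² + (115.2 + 294.9)²] = 546 N/mm.
Capacity per unit length: r_n/Ω = (1/2.0) × 0.6 × 480 × (0.707 × 5) = 509 N/mm.
546 > 509 → NOT adequate.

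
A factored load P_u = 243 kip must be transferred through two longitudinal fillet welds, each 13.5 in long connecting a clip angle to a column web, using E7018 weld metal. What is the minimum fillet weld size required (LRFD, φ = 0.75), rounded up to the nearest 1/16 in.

E70XX → F_EXX = 70 ksi.
Total weld length L = 27 in.
Required throat t_e = P_u / (φ × 0.6 F_EXX × L) = 243 / (0.75 × 0.6 × 70 × 27) = 0.2857 in.
Required leg w = t_e / 0.707 = 0.4041 in → use 7/16 in.

w = 7/16 in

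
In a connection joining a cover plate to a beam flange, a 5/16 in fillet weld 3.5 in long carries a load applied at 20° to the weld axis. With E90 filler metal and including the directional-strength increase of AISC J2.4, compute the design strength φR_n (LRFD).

E90XX → F_EXX = 90 ksi.
t_e = 0.707 × 0.3125 = 0.2209 in; A_we = 0.2209 × 3.5 = 0.7733 in².
Directional factor: 1.0 + 0.5 sin^1.5(20°) = 1.1.
F_nw = 0.6 × 90 × 1.1 = 59.4 ksi.
φR_n = 0.75 × 59.4 × 0.7733 = 34.45 kips.

φR_n ≈ 34.5 kips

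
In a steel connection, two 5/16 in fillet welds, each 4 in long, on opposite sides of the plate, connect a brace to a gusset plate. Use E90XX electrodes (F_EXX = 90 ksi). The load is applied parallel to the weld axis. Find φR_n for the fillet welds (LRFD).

φR_n ≈ 71.6 kip

Effective throat t_e = 0.707 × 0.3125 = 0.2209 in.
Total length L = 8 in; A_we = 0.2209 × 8 = 1.767 in².
F_nw = 0.6 F_EXX = 0.6 × 90 = 54 ksi.
φR_n = 0.75 × 54 × 1.767 = 71.58 kip.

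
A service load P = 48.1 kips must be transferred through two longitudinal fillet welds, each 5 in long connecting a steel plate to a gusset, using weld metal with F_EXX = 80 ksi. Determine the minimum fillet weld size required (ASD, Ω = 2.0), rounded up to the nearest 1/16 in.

w = 5/16 in

Total weld length L = 10 in.
Required throat t_e = P × Ω / (0.6 F_EXX × L) = 48.1 × 2.0 / (0.6 × 80 × 10) = 0.2004 in.
Required leg w = t_e / 0.707 = 0.2835 in → use 5/16 in.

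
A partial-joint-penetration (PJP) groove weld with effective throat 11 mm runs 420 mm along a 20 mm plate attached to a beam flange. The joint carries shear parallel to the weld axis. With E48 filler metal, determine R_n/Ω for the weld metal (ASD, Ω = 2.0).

R_n/Ω ≈ 665 kN

E48XX → F_EXX = 480 MPa.
Effective throat (given) t_e = 11 mm.
A_we = 11 × 420 = 4620 mm².
F_nw = 0.6 F_EXX = 288 MPa.
R_n/Ω = (288 × 4620) / 2.0 × 10⁻³ = 665.3 kN.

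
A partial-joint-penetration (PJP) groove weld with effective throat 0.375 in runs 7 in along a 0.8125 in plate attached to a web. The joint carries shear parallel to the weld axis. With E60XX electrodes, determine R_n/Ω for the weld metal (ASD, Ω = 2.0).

E60XX → F_EXX = 60 ksi.
Effective throat (given) t_e = 0.375 in.
A_we = 0.375 × 7 = 2.625 in².
F_nw = 0.6 F_EXX = 36 ksi.
R_n/Ω = (36 × 2.625) / 2.0 = 47.25 kips.

R_n/Ω ≈ 47.2 kips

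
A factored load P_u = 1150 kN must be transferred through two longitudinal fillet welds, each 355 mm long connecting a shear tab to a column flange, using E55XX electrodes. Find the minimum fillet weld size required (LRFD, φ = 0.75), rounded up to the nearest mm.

w = 10 mm

E55XX → F_EXX = 550 MPa.
Total weld length L = 710 mm.
Required throat t_e = P_u / (φ × 0.6 F_EXX × L) = 1150 / (0.75 × 0.6 × 550 × 710 × 10⁻³) = 6.544 mm.
Required leg w = t_e / 0.707 = 9.256 mm → use 10 mm.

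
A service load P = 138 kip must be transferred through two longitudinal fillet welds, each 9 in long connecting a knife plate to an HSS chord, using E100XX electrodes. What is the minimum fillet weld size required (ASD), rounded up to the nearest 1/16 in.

E100XX → F_EXX = 100 ksi.
Total weld length L = 18 in.
Required throat t_e = P × Ω / (0.6 F_EXX × L) = 138 × 2.0 / (0.6 × 100 × 18) = 0.2556 in.
Required leg w = t_e / 0.707 = 0.3615 in → use 3/8 in.

w = 3/8 in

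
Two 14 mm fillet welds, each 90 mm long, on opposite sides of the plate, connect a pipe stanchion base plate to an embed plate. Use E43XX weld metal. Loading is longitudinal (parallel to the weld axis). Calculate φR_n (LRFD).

E43XX → F_EXX = 430 MPa.
Effective throat t_e = 0.707 × 14 = 9.898 mm.
Total length L = 180 mm; A_we = 9.898 × 180 = 1782 mm².
F_nw = 0.6 F_EXX = 0.6 × 430 = 258 MPa.
φR_n = 0.75 × 258 × 1782 × 10⁻³ = 344.7 kN.

φR_n ≈ 345 kN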